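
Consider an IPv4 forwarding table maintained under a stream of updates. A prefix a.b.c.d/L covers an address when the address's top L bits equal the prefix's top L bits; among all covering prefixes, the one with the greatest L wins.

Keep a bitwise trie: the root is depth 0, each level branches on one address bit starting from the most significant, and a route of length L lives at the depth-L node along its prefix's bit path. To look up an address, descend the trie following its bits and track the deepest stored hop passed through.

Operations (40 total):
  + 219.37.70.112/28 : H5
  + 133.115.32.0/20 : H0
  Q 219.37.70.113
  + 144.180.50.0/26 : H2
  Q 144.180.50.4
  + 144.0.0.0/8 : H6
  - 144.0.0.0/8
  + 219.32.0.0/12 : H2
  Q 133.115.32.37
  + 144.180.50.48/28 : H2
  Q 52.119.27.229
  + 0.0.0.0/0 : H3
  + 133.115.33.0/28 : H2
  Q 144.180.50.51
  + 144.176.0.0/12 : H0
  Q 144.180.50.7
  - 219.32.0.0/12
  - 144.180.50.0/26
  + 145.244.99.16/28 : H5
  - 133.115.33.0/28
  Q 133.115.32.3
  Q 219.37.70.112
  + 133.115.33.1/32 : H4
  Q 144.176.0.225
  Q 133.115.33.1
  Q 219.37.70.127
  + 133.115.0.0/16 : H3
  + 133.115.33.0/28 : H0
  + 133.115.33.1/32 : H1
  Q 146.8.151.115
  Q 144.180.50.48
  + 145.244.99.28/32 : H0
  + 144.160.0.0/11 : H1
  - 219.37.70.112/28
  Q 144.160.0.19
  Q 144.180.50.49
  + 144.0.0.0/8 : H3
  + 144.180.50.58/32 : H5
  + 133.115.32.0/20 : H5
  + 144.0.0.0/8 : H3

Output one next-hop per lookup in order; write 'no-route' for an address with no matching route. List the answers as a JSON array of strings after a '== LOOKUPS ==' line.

Apply in order:
  add 219.37.70.112/28 -> H5 at depth 28
  add 133.115.32.0/20 -> H0 at depth 20
  Q 219.37.70.113: descend 1101101100100101010001100111 ; hops seen [H5] ; pick H5
  add 144.180.50.0/26 -> H2 at depth 26
  Q 144.180.50.4: descend 10010000101101000011001000 ; hops seen [H2] ; pick H2
  add 144.0.0.0/8 -> H6 at depth 8
  - 144.0.0.0/8 clear@8
  add 219.32.0.0/12 -> H2 at depth 12
  Q 133.115.32.37: descend 10000101011100110010 ; hops seen [H0] ; pick H0
  add 144.180.50.48/28 -> H2 at depth 28
  Q 52.119.27.229: descend ε ; hops seen [∅] ; pick no-route
  add 0.0.0.0/0 -> H3 at depth 0
  add 133.115.33.0/28 -> H2 at depth 28
  Q 144.180.50.51: descend 1001000010110100001100100011 ; hops seen [H3,H2,H2] ; pick H2
  add 144.176.0.0/12 -> H0 at depth 12
  Q 144.180.50.7: descend 10010000101101000011001000 ; hops seen [H3,H0,H2] ; pick H2
  - 219.32.0.0/12 clear@12
  - 144.180.50.0/26 clear@26
  add 145.244.99.16/28 -> H5 at depth 28
  - 133.115.33.0/28 clear@28
  Q 133.115.32.3: descend 10000101011100110010000 ; hops seen [H3,H0] ; pick H0
  Q 219.37.70.112: descend 1101101100100101010001100111 ; hops seen [H3,H5] ; pick H5
  add 133.115.33.1/32 -> H4 at depth 32
  Q 144.176.0.225: descend 1001000010110 ; hops seen [H3,H0] ; pick H0
  Q 133.115.33.1: descend 10000101011100110010000100000001 ; hops seen [H3,H0,H4] ; pick H4
  Q 219.37.70.127: descend 1101101100100101010001100111 ; hops seen [H3,H5] ; pick H5
  add 133.115.0.0/16 -> H3 at depth 16
  add 133.115.33.0/28 -> H0 at depth 28
  add 133.115.33.1/32 -> H1 at depth 32
  Q 146.8.151.115: descend 100100 ; hops seen [H3] ; pick H3
  Q 144.180.50.48: descend 1001000010110100001100100011 ; hops seen [H3,H0,H2] ; pick H2
  add 145.244.99.28/32 -> H0 at depth 32
  add 144.160.0.0/11 -> H1 at depth 11
  - 219.37.70.112/28 clear@28
  Q 144.160.0.19: descend 10010000101 ; hops seen [H3,H1] ; pick H1
  Q 144.180.50.49: descend 1001000010110100001100100011 ; hops seen [H3,H1,H0,H2] ; pick H2
  add 144.0.0.0/8 -> H3 at depth 8
  add 144.180.50.58/32 -> H5 at depth 32
  add 133.115.32.0/20 -> H5 at depth 20
  add 144.0.0.0/8 -> H3 at depth 8

== LOOKUPS ==
["H5","H2","H0","no-route","H2","H2","H0","H5","H0","H4","H5","H3","H2","H1","H2"]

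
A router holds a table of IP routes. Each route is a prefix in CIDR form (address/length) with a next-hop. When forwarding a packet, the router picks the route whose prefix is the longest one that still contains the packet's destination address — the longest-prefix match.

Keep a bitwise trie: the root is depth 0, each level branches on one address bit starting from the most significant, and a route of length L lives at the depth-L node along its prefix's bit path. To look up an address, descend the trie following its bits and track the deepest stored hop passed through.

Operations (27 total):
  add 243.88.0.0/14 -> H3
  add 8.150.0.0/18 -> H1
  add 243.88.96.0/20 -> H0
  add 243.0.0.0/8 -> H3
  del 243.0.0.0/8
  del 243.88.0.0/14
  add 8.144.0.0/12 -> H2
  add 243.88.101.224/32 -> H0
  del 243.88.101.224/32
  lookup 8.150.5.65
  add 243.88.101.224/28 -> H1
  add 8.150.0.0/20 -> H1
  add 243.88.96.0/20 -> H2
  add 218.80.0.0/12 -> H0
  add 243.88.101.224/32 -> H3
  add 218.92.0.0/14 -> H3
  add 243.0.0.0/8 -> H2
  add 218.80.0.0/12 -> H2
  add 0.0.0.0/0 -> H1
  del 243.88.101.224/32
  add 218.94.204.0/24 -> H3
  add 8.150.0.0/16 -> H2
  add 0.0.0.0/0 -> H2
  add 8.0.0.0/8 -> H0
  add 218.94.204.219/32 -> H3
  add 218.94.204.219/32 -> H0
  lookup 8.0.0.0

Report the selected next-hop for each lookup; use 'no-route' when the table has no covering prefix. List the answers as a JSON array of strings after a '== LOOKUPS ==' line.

Apply in order:
  add 243.88.0.0/14 -> H3 at depth 14
  add 8.150.0.0/18 -> H1 at depth 18
  add 243.88.96.0/20 -> H0 at depth 20
  add 243.0.0.0/8 -> H3 at depth 8
  del 243.0.0.0/8 (clear depth 8)
  del 243.88.0.0/14 (clear depth 14)
  add 8.144.0.0/12 -> H2 at depth 12
  add 243.88.101.224/32 -> H0 at depth 32
  del 243.88.101.224/32 (clear depth 32)
  Q 8.150.5.65: descend 000010001001011000 ; hops seen [H2,H1] ; pick H1
  add 243.88.101.224/28 -> H1 at depth 28
  add 8.150.0.0/20 -> H1 at depth 20
  add 243.88.96.0/20 -> H2 at depth 20
  add 218.80.0.0/12 -> H0 at depth 12
  add 243.88.101.224/32 -> H3 at depth 32
  add 218.92.0.0/14 -> H3 at depth 14
  add 243.0.0.0/8 -> H2 at depth 8
  add 218.80.0.0/12 -> H2 at depth 12
  add 0.0.0.0/0 -> H1 at depth 0
  del 243.88.101.224/32 (clear depth 32)
  add 218.94.204.0/24 -> H3 at depth 24
  add 8.150.0.0/16 -> H2 at depth 16
  add 0.0.0.0/0 -> H2 at depth 0
  add 8.0.0.0/8 -> H0 at depth 8
  add 218.94.204.219/32 -> H3 at depth 32
  add 218.94.204.219/32 -> H0 at depth 32
  Q 8.0.0.0: descend 00001000 ; hops seen [H2,H0] ; pick H0

== LOOKUPS ==
["H1","H0"]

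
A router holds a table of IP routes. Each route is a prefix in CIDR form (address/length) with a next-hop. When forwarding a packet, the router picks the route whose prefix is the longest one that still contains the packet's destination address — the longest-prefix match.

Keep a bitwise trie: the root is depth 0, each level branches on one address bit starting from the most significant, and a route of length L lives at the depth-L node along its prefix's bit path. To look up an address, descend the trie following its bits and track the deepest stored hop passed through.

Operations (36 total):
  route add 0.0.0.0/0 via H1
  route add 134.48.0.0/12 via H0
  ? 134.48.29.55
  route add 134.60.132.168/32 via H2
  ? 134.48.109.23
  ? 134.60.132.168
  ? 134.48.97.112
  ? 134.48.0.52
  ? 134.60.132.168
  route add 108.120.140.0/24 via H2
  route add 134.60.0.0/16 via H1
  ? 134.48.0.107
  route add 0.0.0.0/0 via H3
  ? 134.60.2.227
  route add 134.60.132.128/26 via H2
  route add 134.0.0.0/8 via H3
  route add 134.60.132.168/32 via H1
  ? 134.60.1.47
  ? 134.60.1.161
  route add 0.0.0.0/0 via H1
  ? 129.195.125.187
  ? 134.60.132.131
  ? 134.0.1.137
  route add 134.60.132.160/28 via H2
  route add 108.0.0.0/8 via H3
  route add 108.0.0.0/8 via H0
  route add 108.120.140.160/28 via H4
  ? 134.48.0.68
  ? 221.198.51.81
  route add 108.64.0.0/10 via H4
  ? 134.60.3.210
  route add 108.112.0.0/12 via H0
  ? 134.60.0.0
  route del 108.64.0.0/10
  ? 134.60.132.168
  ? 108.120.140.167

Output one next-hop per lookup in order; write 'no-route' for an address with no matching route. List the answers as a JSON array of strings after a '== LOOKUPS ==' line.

Trace:
  + 0.0.0.0/0 (H1) depth=0
  + 134.48.0.0/12 (H0) depth=12
  ? 134.48.29.55  path d0:H1→d1:-→d2:-→d3:-→d4:-→d5:-→d6:-→d7:-→d8:-→d9:-→d10:-→d11:-→d12:H0  best=H0
  + 134.60.132.168/32 (H2) depth=32
  ? 134.48.109.23  path d0:H1→d1:-→d2:-→d3:-→d4:-→d5:-→d6:-→d7:-→d8:-→d9:-→d10:-→d11:-→d12:H0  best=H0
  ? 134.60.132.168  path d0:H1→d1:-→d2:-→d3:-→d4:-→d5:-→d6:-→d7:-→d8:-→d9:-→d10:-→d11:-→d12:H0→d13:-→d14:-→d15:-→d16:-→d17:-→d18:-→d19:-→d20:-→d21:-→d22:-→d23:-→d24:-→d25:-→d26:-→d27:-→d28:-→d29:-→d30:-→d31:-→d32:H2  best=H2
  ? 134.48.97.112  path d0:H1→d1:-→d2:-→d3:-→d4:-→d5:-→d6:-→d7:-→d8:-→d9:-→d10:-→d11:-→d12:H0  best=H0
  ? 134.48.0.52  path d0:H1→d1:-→d2:-→d3:-→d4:-→d5:-→d6:-→d7:-→d8:-→d9:-→d10:-→d11:-→d12:H0  best=H0
  ? 134.60.132.168  path d0:H1→d1:-→d2:-→d3:-→d4:-→d5:-→d6:-→d7:-→d8:-→d9:-→d10:-→d11:-→d12:H0→d13:-→d14:-→d15:-→d16:-→d17:-→d18:-→d19:-→d20:-→d21:-→d22:-→d23:-→d24:-→d25:-→d26:-→d27:-→d28:-→d29:-→d30:-→d31:-→d32:H2  best=H2
  + 108.120.140.0/24 (H2) depth=24
  + 134.60.0.0/16 (H1) depth=16
  ? 134.48.0.107  path d0:H1→d1:-→d2:-→d3:-→d4:-→d5:-→d6:-→d7:-→d8:-→d9:-→d10:-→d11:-→d12:H0  best=H0
  + 0.0.0.0/0 (H3) depth=0
  ? 134.60.2.227  path d0:H3→d1:-→d2:-→d3:-→d4:-→d5:-→d6:-→d7:-→d8:-→d9:-→d10:-→d11:-→d12:H0→d13:-→d14:-→d15:-→d16:H1  best=H1
  + 134.60.132.128/26 (H2) depth=26
  + 134.0.0.0/8 (H3) depth=8
  + 134.60.132.168/32 (H1) depth=32
  ? 134.60.1.47  path d0:H3→d1:-→d2:-→d3:-→d4:-→d5:-→d6:-→d7:-→d8:H3→d9:-→d10:-→d11:-→d12:H0→d13:-→d14:-→d15:-→d16:H1  best=H1
  ? 134.60.1.161  path d0:H3→d1:-→d2:-→d3:-→d4:-→d5:-→d6:-→d7:-→d8:H3→d9:-→d10:-→d11:-→d12:H0→d13:-→d14:-→d15:-→d16:H1  best=H1
  + 0.0.0.0/0 (H1) depth=0
  ? 129.195.125.187  path d0:H1→d1:-→d2:-→d3:-→d4:-→d5:-  best=H1
  ? 134.60.132.131  path d0:H1→d1:-→d2:-→d3:-→d4:-→d5:-→d6:-→d7:-→d8:H3→d9:-→d10:-→d11:-→d12:H0→d13:-→d14:-→d15:-→d16:H1→d17:-→d18:-→d19:-→d20:-→d21:-→d22:-→d23:-→d24:-→d25:-→d26:H2  best=H2
  ? 134.0.1.137  path d0:H1→d1:-→d2:-→d3:-→d4:-→d5:-→d6:-→d7:-→d8:H3→d9:-→d10:-  best=H3
  + 134.60.132.160/28 (H2) depth=28
  + 108.0.0.0/8 (H3) depth=8
  + 108.0.0.0/8 (H0) depth=8
  + 108.120.140.160/28 (H4) depth=28
  ? 134.48.0.68  path d0:H1→d1:-→d2:-→d3:-→d4:-→d5:-→d6:-→d7:-→d8:H3→d9:-→d10:-→d11:-→d12:H0  best=H0
  ? 221.198.51.81  path d0:H1→d1:-  best=H1
  + 108.64.0.0/10 (H4) depth=10
  ? 134.60.3.210  path d0:H1→d1:-→d2:-→d3:-→d4:-→d5:-→d6:-→d7:-→d8:H3→d9:-→d10:-→d11:-→d12:H0→d13:-→d14:-→d15:-→d16:H1  best=H1
  + 108.112.0.0/12 (H0) depth=12
  ? 134.60.0.0  path d0:H1→d1:-→d2:-→d3:-→d4:-→d5:-→d6:-→d7:-→d8:H3→d9:-→d10:-→d11:-→d12:H0→d13:-→d14:-→d15:-→d16:H1  best=H1
  - 108.64.0.0/10 clear@10
  ? 134.60.132.168  path d0:H1→d1:-→d2:-→d3:-→d4:-→d5:-→d6:-→d7:-→d8:H3→d9:-→d10:-→d11:-→d12:H0→d13:-→d14:-→d15:-→d16:H1→d17:-→d18:-→d19:-→d20:-→d21:-→d22:-→d23:-→d24:-→d25:-→d26:H2→d27:-→d28:H2→d29:-→d30:-→d31:-→d32:H1  best=H1
  ? 108.120.140.167  path d0:H1→d1:-→d2:-→d3:-→d4:-→d5:-→d6:-→d7:-→d8:H0→d9:-→d10:-→d11:-→d12:H0→d13:-→d14:-→d15:-→d16:-→d17:-→d18:-→d19:-→d20:-→d21:-→d22:-→d23:-→d24:H2→d25:-→d26:-→d27:-→d28:H4  best=H4

== LOOKUPS ==
["H0","H0","H2","H0","H0","H2","H0","H1","H1","H1","H1","H2","H3","H0","H1","H1","H1","H1","H4"]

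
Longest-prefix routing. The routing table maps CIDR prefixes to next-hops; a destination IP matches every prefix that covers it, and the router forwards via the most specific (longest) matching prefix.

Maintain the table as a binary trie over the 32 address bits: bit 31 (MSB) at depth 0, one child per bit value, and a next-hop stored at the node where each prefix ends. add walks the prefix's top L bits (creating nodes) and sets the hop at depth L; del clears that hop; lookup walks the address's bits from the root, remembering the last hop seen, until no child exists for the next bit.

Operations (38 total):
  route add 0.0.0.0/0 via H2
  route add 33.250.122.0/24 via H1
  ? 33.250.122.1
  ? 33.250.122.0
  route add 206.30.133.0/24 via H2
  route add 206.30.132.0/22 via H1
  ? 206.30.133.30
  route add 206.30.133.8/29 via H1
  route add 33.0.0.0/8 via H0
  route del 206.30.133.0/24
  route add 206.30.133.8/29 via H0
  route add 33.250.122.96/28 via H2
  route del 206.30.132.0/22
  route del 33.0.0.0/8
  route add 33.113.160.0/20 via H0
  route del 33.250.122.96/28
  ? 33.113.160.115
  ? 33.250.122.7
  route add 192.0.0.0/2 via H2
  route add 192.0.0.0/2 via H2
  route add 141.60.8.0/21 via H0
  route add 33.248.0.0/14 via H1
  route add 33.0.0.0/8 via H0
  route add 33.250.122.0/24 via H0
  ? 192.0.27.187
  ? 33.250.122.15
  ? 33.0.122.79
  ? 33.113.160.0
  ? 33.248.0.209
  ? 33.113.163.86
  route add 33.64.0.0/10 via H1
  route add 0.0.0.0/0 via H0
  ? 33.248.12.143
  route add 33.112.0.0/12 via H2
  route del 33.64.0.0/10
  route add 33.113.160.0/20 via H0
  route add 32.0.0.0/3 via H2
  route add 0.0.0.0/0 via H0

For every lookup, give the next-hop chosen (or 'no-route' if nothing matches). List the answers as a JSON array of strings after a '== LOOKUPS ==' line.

Trace:
  + 0.0.0.0/0 (H2) depth=0
  + 33.250.122.0/24 (H1) depth=24
  Q 33.250.122.1: descend 001000011111101001111010 ; hops seen [H2,H1] ; pick H1
  Q 33.250.122.0: descend 001000011111101001111010 ; hops seen [H2,H1] ; pick H1
  + 206.30.133.0/24 (H2) depth=24
  + 206.30.132.0/22 (H1) depth=22
  Q 206.30.133.30: descend 110011100001111010000101 ; hops seen [H2,H1,H2] ; pick H2
  + 206.30.133.8/29 (H1) depth=29
  + 33.0.0.0/8 (H0) depth=8
  del 206.30.133.0/24 (clear depth 24)
  + 206.30.133.8/29 (H0) depth=29
  + 33.250.122.96/28 (H2) depth=28
  del 206.30.132.0/22 (clear depth 22)
  del 33.0.0.0/8 (clear depth 8)
  + 33.113.160.0/20 (H0) depth=20
  del 33.250.122.96/28 (clear depth 28)
  Q 33.113.160.115: descend 00100001011100011010 ; hops seen [H2,H0] ; pick H0
  Q 33.250.122.7: descend 0010000111111010011110100 ; hops seen [H2,H1] ; pick H1
  + 192.0.0.0/2 (H2) depth=2
  + 192.0.0.0/2 (H2) depth=2
  + 141.60.8.0/21 (H0) depth=21
  + 33.248.0.0/14 (H1) depth=14
  + 33.0.0.0/8 (H0) depth=8
  + 33.250.122.0/24 (H0) depth=24
  Q 192.0.27.187: descend 1100 ; hops seen [H2,H2] ; pick H2
  Q 33.250.122.15: descend 0010000111111010011110100 ; hops seen [H2,H0,H1,H0] ; pick H0
  Q 33.0.122.79: descend 001000010 ; hops seen [H2,H0] ; pick H0
  Q 33.113.160.0: descend 00100001011100011010 ; hops seen [H2,H0,H0] ; pick H0
  Q 33.248.0.209: descend 00100001111110 ; hops seen [H2,H0,H1] ; pick H1
  Q 33.113.163.86: descend 00100001011100011010 ; hops seen [H2,H0,H0] ; pick H0
  + 33.64.0.0/10 (H1) depth=10
  + 0.0.0.0/0 (H0) depth=0
  Q 33.248.12.143: descend 00100001111110 ; hops seen [H0,H0,H1] ; pick H1
  + 33.112.0.0/12 (H2) depth=12
  del 33.64.0.0/10 (clear depth 10)
  + 33.113.160.0/20 (H0) depth=20
  + 32.0.0.0/3 (H2) depth=3
  + 0.0.0.0/0 (H0) depth=0

== LOOKUPS ==
["H1","H1","H2","H0","H1","H2","H0","H0","H0","H1","H0","H1"]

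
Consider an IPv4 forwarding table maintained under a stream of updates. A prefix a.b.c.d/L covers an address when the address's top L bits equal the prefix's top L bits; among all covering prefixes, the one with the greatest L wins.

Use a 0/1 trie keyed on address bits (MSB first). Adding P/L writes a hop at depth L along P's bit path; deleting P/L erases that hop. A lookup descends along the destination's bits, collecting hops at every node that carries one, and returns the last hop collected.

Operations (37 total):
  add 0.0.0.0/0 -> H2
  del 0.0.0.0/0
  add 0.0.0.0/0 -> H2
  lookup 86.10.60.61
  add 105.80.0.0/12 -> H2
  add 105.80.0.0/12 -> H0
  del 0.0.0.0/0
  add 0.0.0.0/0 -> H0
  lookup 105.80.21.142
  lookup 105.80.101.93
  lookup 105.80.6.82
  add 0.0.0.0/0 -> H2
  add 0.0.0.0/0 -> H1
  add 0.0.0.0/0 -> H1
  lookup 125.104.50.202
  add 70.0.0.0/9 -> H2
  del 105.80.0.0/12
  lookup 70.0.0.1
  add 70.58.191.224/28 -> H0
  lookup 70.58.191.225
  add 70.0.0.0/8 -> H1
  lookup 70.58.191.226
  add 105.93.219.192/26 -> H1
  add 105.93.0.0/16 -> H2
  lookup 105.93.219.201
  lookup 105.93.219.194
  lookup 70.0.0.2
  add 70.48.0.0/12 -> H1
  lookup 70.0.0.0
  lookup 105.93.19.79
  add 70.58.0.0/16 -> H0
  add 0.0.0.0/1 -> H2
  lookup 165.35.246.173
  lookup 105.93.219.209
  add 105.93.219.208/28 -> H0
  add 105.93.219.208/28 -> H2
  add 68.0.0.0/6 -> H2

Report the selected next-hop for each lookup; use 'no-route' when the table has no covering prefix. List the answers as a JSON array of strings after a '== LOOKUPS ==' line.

Trace:
  add 0.0.0.0/0 -> H2 at depth 0
  del 0.0.0.0/0 (clear depth 0)
  add 0.0.0.0/0 -> H2 at depth 0
  Q 86.10.60.61: descend ε ; hops seen [H2] ; pick H2
  add 105.80.0.0/12 -> H2 at depth 12
  add 105.80.0.0/12 -> H0 at depth 12
  del 0.0.0.0/0 (clear depth 0)
  add 0.0.0.0/0 -> H0 at depth 0
  Q 105.80.21.142: descend 011010010101 ; hops seen [H0,H0] ; pick H0
  Q 105.80.101.93: descend 011010010101 ; hops seen [H0,H0] ; pick H0
  Q 105.80.6.82: descend 011010010101 ; hops seen [H0,H0] ; pick H0
  add 0.0.0.0/0 -> H2 at depth 0
  add 0.0.0.0/0 -> H1 at depth 0
  add 0.0.0.0/0 -> H1 at depth 0
  Q 125.104.50.202: descend 011 ; hops seen [H1] ; pick H1
  add 70.0.0.0/9 -> H2 at depth 9
  del 105.80.0.0/12 (clear depth 12)
  Q 70.0.0.1: descend 010001100 ; hops seen [H1,H2] ; pick H2
  add 70.58.191.224/28 -> H0 at depth 28
  Q 70.58.191.225: descend 0100011000111010101111111110 ; hops seen [H1,H2,H0] ; pick H0
  add 70.0.0.0/8 -> H1 at depth 8
  Q 70.58.191.226: descend 0100011000111010101111111110 ; hops seen [H1,H1,H2,H0] ; pick H0
  add 105.93.219.192/26 -> H1 at depth 26
  add 105.93.0.0/16 -> H2 at depth 16
  Q 105.93.219.201: descend 01101001010111011101101111 ; hops seen [H1,H2,H1] ; pick H1
  Q 105.93.219.194: descend 01101001010111011101101111 ; hops seen [H1,H2,H1] ; pick H1
  Q 70.0.0.2: descend 0100011000 ; hops seen [H1,H1,H2] ; pick H2
  add 70.48.0.0/12 -> H1 at depth 12
  Q 70.0.0.0: descend 0100011000 ; hops seen [H1,H1,H2] ; pick H2
  Q 105.93.19.79: descend 0110100101011101 ; hops seen [H1,H2] ; pick H2
  add 70.58.0.0/16 -> H0 at depth 16
  add 0.0.0.0/1 -> H2 at depth 1
  Q 165.35.246.173: descend ε ; hops seen [H1] ; pick H1
  Q 105.93.219.209: descend 01101001010111011101101111 ; hops seen [H1,H2,H2,H1] ; pick H1
  add 105.93.219.208/28 -> H0 at depth 28
  add 105.93.219.208/28 -> H2 at depth 28
  add 68.0.0.0/6 -> H2 at depth 6

== LOOKUPS ==
["H2","H0","H0","H0","H1","H2","H0","H0","H1","H1","H2","H2","H2","H1","H1"]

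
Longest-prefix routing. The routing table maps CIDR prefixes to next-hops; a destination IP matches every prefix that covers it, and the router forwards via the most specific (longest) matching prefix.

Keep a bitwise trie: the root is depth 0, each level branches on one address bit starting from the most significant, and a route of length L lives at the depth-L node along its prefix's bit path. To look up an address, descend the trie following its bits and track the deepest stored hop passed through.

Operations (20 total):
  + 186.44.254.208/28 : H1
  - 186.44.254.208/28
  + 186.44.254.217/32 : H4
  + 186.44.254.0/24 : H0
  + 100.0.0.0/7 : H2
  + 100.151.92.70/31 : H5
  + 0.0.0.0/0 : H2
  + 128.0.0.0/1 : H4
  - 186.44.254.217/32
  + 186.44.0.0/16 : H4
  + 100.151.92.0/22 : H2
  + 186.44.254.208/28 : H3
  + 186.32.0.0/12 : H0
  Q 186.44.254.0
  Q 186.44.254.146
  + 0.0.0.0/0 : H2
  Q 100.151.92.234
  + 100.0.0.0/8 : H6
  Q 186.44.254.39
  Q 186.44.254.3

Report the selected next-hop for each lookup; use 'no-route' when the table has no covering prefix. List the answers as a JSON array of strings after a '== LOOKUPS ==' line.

Process each operation:
  add 186.44.254.208/28 -> H1 at depth 28
  - 186.44.254.208/28 clear@28
  add 186.44.254.217/32 -> H4 at depth 32
  add 186.44.254.0/24 -> H0 at depth 24
  add 100.0.0.0/7 -> H2 at depth 7
  add 100.151.92.70/31 -> H5 at depth 31
  add 0.0.0.0/0 -> H2 at depth 0
  add 128.0.0.0/1 -> H4 at depth 1
  - 186.44.254.217/32 clear@32
  add 186.44.0.0/16 -> H4 at depth 16
  add 100.151.92.0/22 -> H2 at depth 22
  add 186.44.254.208/28 -> H3 at depth 28
  add 186.32.0.0/12 -> H0 at depth 12
  lookup 186.44.254.0: bits 101110100010110011111110 walk d0:H2→d1:H4→d2:-→d3:-→d4:-→d5:-→d6:-→d7:-→d8:-→d9:-→d10:-→d11:-→d12:H0→d13:-→d14:-→d15:-→d16:H4→d17:-→d18:-→d19:-→d20:-→d21:-→d22:-→d23:-→d24:H0 -> H0
  lookup 186.44.254.146: bits 1011101000101100111111101 walk d0:H2→d1:H4→d2:-→d3:-→d4:-→d5:-→d6:-→d7:-→d8:-→d9:-→d10:-→d11:-→d12:H0→d13:-→d14:-→d15:-→d16:H4→d17:-→d18:-→d19:-→d20:-→d21:-→d22:-→d23:-→d24:H0→d25:- -> H0
  add 0.0.0.0/0 -> H2 at depth 0
  lookup 100.151.92.234: bits 011001001001011101011100 walk d0:H2→d1:-→d2:-→d3:-→d4:-→d5:-→d6:-→d7:H2→d8:-→d9:-→d10:-→d11:-→d12:-→d13:-→d14:-→d15:-→d16:-→d17:-→d18:-→d19:-→d20:-→d21:-→d22:H2→d23:-→d24:- -> H2
  add 100.0.0.0/8 -> H6 at depth 8
  lookup 186.44.254.39: bits 101110100010110011111110 walk d0:H2→d1:H4→d2:-→d3:-→d4:-→d5:-→d6:-→d7:-→d8:-→d9:-→d10:-→d11:-→d12:H0→d13:-→d14:-→d15:-→d16:H4→d17:-→d18:-→d19:-→d20:-→d21:-→d22:-→d23:-→d24:H0 -> H0
  lookup 186.44.254.3: bits 101110100010110011111110 walk d0:H2→d1:H4→d2:-→d3:-→d4:-→d5:-→d6:-→d7:-→d8:-→d9:-→d10:-→d11:-→d12:H0→d13:-→d14:-→d15:-→d16:H4→d17:-→d18:-→d19:-→d20:-→d21:-→d22:-→d23:-→d24:H0 -> H0

== LOOKUPS ==
["H0","H0","H2","H0","H0"]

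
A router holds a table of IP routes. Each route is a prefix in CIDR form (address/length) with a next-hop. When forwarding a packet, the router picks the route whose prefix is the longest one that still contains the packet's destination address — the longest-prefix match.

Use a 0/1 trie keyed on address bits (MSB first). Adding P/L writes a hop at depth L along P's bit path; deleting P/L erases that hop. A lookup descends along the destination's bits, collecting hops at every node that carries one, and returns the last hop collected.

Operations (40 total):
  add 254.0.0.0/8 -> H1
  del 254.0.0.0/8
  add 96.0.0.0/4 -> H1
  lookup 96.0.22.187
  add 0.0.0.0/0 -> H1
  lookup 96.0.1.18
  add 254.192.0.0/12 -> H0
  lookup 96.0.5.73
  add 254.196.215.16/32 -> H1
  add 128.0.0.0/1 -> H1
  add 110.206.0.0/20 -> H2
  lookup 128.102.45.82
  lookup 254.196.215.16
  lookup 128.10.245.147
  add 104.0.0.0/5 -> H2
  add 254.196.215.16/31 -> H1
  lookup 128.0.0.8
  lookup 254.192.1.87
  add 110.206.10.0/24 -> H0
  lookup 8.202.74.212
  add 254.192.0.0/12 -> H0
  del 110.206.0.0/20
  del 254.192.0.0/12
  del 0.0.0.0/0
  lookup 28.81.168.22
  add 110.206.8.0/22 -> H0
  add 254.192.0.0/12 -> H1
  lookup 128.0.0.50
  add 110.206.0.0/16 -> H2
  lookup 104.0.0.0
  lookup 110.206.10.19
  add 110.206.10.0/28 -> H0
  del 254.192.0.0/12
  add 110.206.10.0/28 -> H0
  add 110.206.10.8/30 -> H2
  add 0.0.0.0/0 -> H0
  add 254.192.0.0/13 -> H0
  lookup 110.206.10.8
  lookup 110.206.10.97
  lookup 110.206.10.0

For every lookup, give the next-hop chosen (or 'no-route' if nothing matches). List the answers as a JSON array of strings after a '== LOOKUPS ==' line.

Process each operation:
  + 254.0.0.0/8 (H1) depth=8
  del 254.0.0.0/8 (clear depth 8)
  + 96.0.0.0/4 (H1) depth=4
  lookup 96.0.22.187: bits 0110 walk d0:-→d1:-→d2:-→d3:-→d4:H1 -> H1
  + 0.0.0.0/0 (H1) depth=0
  lookup 96.0.1.18: bits 0110 walk d0:H1→d1:-→d2:-→d3:-→d4:H1 -> H1
  + 254.192.0.0/12 (H0) depth=12
  lookup 96.0.5.73: bits 0110 walk d0:H1→d1:-→d2:-→d3:-→d4:H1 -> H1
  + 254.196.215.16/32 (H1) depth=32
  + 128.0.0.0/1 (H1) depth=1
  + 110.206.0.0/20 (H2) depth=20
  lookup 128.102.45.82: bits 1 walk d0:H1→d1:H1 -> H1
  lookup 254.196.215.16: bits 11111110110001001101011100010000 walk d0:H1→d1:H1→d2:-→d3:-→d4:-→d5:-→d6:-→d7:-→d8:-→d9:-→d10:-→d11:-→d12:H0→d13:-→d14:-→d15:-→d16:-→d17:-→d18:-→d19:-→d20:-→d21:-→d22:-→d23:-→d24:-→d25:-→d26:-→d27:-→d28:-→d29:-→d30:-→d31:-→d32:H1 -> H1
  lookup 128.10.245.147: bits 1 walk d0:H1→d1:H1 -> H1
  + 104.0.0.0/5 (H2) depth=5
  + 254.196.215.16/31 (H1) depth=31
  lookup 128.0.0.8: bits 1 walk d0:H1→d1:H1 -> H1
  lookup 254.192.1.87: bits 1111111011000 walk d0:H1→d1:H1→d2:-→d3:-→d4:-→d5:-→d6:-→d7:-→d8:-→d9:-→d10:-→d11:-→d12:H0→d13:- -> H0
  + 110.206.10.0/24 (H0) depth=24
  lookup 8.202.74.212: bits 0 walk d0:H1→d1:- -> H1
  + 254.192.0.0/12 (H0) depth=12
  del 110.206.0.0/20 (clear depth 20)
  del 254.192.0.0/12 (clear depth 12)
  del 0.0.0.0/0 (clear depth 0)
  lookup 28.81.168.22: bits 0 walk d0:-→d1:- -> no-route
  + 110.206.8.0/22 (H0) depth=22
  + 254.192.0.0/12 (H1) depth=12
  lookup 128.0.0.50: bits 1 walk d0:-→d1:H1 -> H1
  + 110.206.0.0/16 (H2) depth=16
  lookup 104.0.0.0: bits 01101 walk d0:-→d1:-→d2:-→d3:-→d4:H1→d5:H2 -> H2
  lookup 110.206.10.19: bits 011011101100111000001010 walk d0:-→d1:-→d2:-→d3:-→d4:H1→d5:H2→d6:-→d7:-→d8:-→d9:-→d10:-→d11:-→d12:-→d13:-→d14:-→d15:-→d16:H2→d17:-→d18:-→d19:-→d20:-→d21:-→d22:H0→d23:-→d24:H0 -> H0
  + 110.206.10.0/28 (H0) depth=28
  del 254.192.0.0/12 (clear depth 12)
  + 110.206.10.0/28 (H0) depth=28
  + 110.206.10.8/30 (H2) depth=30
  + 0.0.0.0/0 (H0) depth=0
  + 254.192.0.0/13 (H0) depth=13
  lookup 110.206.10.8: bits 011011101100111000001010000010 walk d0:H0→d1:-→d2:-→d3:-→d4:H1→d5:H2→d6:-→d7:-→d8:-→d9:-→d10:-→d11:-→d12:-→d13:-→d14:-→d15:-→d16:H2→d17:-→d18:-→d19:-→d20:-→d21:-→d22:H0→d23:-→d24:H0→d25:-→d26:-→d27:-→d28:H0→d29:-→d30:H2 -> H2
  lookup 110.206.10.97: bits 0110111011001110000010100 walk d0:H0→d1:-→d2:-→d3:-→d4:H1→d5:H2→d6:-→d7:-→d8:-→d9:-→d10:-→d11:-→d12:-→d13:-→d14:-→d15:-→d16:H2→d17:-→d18:-→d19:-→d20:-→d21:-→d22:H0→d23:-→d24:H0→d25:- -> H0
  lookup 110.206.10.0: bits 0110111011001110000010100000 walk d0:H0→d1:-→d2:-→d3:-→d4:H1→d5:H2→d6:-→d7:-→d8:-→d9:-→d10:-→d11:-→d12:-→d13:-→d14:-→d15:-→d16:H2→d17:-→d18:-→d19:-→d20:-→d21:-→d22:H0→d23:-→d24:H0→d25:-→d26:-→d27:-→d28:H0 -> H0

== LOOKUPS ==
["H1","H1","H1","H1","H1","H1","H1","H0","H1","no-route","H1","H2","H0","H2","H0","H0"]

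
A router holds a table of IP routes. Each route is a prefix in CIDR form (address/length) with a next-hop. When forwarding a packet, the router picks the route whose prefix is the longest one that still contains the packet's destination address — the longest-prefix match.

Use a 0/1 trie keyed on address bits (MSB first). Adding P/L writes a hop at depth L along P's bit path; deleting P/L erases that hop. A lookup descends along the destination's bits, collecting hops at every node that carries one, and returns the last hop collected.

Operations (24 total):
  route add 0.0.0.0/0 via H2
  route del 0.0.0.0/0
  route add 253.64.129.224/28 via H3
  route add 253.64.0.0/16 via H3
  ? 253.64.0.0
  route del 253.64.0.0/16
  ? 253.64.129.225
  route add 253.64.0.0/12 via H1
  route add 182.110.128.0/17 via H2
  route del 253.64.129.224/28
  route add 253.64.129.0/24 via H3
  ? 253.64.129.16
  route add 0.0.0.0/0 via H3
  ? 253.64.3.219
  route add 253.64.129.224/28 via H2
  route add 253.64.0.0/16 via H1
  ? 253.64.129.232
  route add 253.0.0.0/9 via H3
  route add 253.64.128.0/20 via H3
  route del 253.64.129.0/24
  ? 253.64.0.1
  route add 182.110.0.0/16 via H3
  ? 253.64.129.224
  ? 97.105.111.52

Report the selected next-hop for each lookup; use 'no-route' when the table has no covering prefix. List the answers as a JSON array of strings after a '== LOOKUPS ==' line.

Apply in order:
  + 0.0.0.0/0 (H2) depth=0
  - 0.0.0.0/0 clear@0
  + 253.64.129.224/28 (H3) depth=28
  + 253.64.0.0/16 (H3) depth=16
  Q 253.64.0.0: descend 1111110101000000 ; hops seen [H3] ; pick H3
  - 253.64.0.0/16 clear@16
  Q 253.64.129.225: descend 1111110101000000100000011110 ; hops seen [H3] ; pick H3
  + 253.64.0.0/12 (H1) depth=12
  + 182.110.128.0/17 (H2) depth=17
  - 253.64.129.224/28 clear@28
  + 253.64.129.0/24 (H3) depth=24
  Q 253.64.129.16: descend 111111010100000010000001 ; hops seen [H1,H3] ; pick H3
  + 0.0.0.0/0 (H3) depth=0
  Q 253.64.3.219: descend 1111110101000000 ; hops seen [H3,H1] ; pick H1
  + 253.64.129.224/28 (H2) depth=28
  + 253.64.0.0/16 (H1) depth=16
  Q 253.64.129.232: descend 1111110101000000100000011110 ; hops seen [H3,H1,H1,H3,H2] ; pick H2
  + 253.0.0.0/9 (H3) depth=9
  + 253.64.128.0/20 (H3) depth=20
  - 253.64.129.0/24 clear@24
  Q 253.64.0.1: descend 1111110101000000 ; hops seen [H3,H3,H1,H1] ; pick H1
  + 182.110.0.0/16 (H3) depth=16
  Q 253.64.129.224: descend 1111110101000000100000011110 ; hops seen [H3,H3,H1,H1,H3,H2] ; pick H2
  Q 97.105.111.52: descend ε ; hops seen [H3] ; pick H3

== LOOKUPS ==
["H3","H3","H3","H1","H2","H1","H2","H3"]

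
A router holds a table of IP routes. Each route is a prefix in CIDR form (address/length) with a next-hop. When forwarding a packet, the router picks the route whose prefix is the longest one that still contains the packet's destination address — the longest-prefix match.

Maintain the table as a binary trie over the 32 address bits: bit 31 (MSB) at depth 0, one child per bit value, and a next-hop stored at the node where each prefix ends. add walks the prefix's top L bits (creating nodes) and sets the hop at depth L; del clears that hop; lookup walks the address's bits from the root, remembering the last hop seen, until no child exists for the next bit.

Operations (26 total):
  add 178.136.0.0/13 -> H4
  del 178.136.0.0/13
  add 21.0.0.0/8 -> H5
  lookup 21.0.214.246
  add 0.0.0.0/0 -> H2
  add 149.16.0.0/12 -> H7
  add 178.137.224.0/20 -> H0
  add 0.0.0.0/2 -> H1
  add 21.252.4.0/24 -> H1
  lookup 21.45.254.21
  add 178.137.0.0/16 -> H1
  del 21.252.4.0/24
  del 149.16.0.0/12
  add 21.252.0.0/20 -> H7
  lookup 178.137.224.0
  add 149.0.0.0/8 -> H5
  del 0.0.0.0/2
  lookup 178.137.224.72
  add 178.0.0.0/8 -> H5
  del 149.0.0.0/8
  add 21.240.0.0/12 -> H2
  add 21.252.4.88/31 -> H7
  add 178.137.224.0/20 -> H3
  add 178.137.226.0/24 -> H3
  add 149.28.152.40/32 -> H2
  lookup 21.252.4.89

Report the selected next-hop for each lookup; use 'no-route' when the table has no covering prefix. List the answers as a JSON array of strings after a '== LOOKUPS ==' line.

Apply in order:
  + 178.136.0.0/13 (H4) depth=13
  - 178.136.0.0/13 clear@13
  + 21.0.0.0/8 (H5) depth=8
  lookup 21.0.214.246: bits 00010101 walk d0:-→d1:-→d2:-→d3:-→d4:-→d5:-→d6:-→d7:-→d8:H5 -> H5
  + 0.0.0.0/0 (H2) depth=0
  + 149.16.0.0/12 (H7) depth=12
  + 178.137.224.0/20 (H0) depth=20
  + 0.0.0.0/2 (H1) depth=2
  + 21.252.4.0/24 (H1) depth=24
  lookup 21.45.254.21: bits 00010101 walk d0:H2→d1:-→d2:H1→d3:-→d4:-→d5:-→d6:-→d7:-→d8:H5 -> H5
  + 178.137.0.0/16 (H1) depth=16
  - 21.252.4.0/24 clear@24
  - 149.16.0.0/12 clear@12
  + 21.252.0.0/20 (H7) depth=20
  lookup 178.137.224.0: bits 10110010100010011110 walk d0:H2→d1:-→d2:-→d3:-→d4:-→d5:-→d6:-→d7:-→d8:-→d9:-→d10:-→d11:-→d12:-→d13:-→d14:-→d15:-→d16:H1→d17:-→d18:-→d19:-→d20:H0 -> H0
  + 149.0.0.0/8 (H5) depth=8
  - 0.0.0.0/2 clear@2
  lookup 178.137.224.72: bits 10110010100010011110 walk d0:H2→d1:-→d2:-→d3:-→d4:-→d5:-→d6:-→d7:-→d8:-→d9:-→d10:-→d11:-→d12:-→d13:-→d14:-→d15:-→d16:H1→d17:-→d18:-→d19:-→d20:H0 -> H0
  + 178.0.0.0/8 (H5) depth=8
  - 149.0.0.0/8 clear@8
  + 21.240.0.0/12 (H2) depth=12
  + 21.252.4.88/31 (H7) depth=31
  + 178.137.224.0/20 (H3) depth=20
  + 178.137.226.0/24 (H3) depth=24
  + 149.28.152.40/32 (H2) depth=32
  lookup 21.252.4.89: bits 0001010111111100000001000101100 walk d0:H2→d1:-→d2:-→d3:-→d4:-→d5:-→d6:-→d7:-→d8:H5→d9:-→d10:-→d11:-→d12:H2→d13:-→d14:-→d15:-→d16:-→d17:-→d18:-→d19:-→d20:H7→d21:-→d22:-→d23:-→d24:-→d25:-→d26:-→d27:-→d28:-→d29:-→d30:-→d31:H7 -> H7

== LOOKUPS ==
["H5","H5","H0","H0","H7"]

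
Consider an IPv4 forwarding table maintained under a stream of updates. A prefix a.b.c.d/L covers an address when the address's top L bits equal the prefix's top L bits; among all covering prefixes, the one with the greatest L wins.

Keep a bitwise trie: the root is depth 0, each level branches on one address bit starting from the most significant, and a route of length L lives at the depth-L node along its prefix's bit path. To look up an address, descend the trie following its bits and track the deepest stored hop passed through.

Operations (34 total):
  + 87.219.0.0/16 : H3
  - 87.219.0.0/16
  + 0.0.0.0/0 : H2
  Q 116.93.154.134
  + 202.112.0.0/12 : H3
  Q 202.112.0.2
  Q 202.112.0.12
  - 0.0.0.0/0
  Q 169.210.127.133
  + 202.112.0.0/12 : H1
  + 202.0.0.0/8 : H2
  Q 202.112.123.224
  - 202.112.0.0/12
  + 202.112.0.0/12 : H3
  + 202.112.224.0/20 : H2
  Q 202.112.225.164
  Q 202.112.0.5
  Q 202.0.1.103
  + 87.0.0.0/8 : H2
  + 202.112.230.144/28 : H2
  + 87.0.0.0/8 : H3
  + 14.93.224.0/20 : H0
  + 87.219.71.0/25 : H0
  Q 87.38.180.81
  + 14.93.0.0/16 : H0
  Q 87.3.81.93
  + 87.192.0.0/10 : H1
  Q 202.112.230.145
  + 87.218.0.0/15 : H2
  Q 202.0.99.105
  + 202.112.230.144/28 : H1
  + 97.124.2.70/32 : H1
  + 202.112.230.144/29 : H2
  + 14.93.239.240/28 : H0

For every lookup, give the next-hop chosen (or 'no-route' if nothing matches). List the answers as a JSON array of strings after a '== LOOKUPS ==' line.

Apply in order:
  + 87.219.0.0/16 (H3) depth=16
  - 87.219.0.0/16 clear@16
  + 0.0.0.0/0 (H2) depth=0
  ? 116.93.154.134  path d0:H2→d1:-→d2:-  best=H2
  + 202.112.0.0/12 (H3) depth=12
  ? 202.112.0.2  path d0:H2→d1:-→d2:-→d3:-→d4:-→d5:-→d6:-→d7:-→d8:-→d9:-→d10:-→d11:-→d12:H3  best=H3
  ? 202.112.0.12  path d0:H2→d1:-→d2:-→d3:-→d4:-→d5:-→d6:-→d7:-→d8:-→d9:-→d10:-→d11:-→d12:H3  best=H3
  - 0.0.0.0/0 clear@0
  ? 169.210.127.133  path d0:-→d1:-  best=no-route
  + 202.112.0.0/12 (H1) depth=12
  + 202.0.0.0/8 (H2) depth=8
  ? 202.112.123.224  path d0:-→d1:-→d2:-→d3:-→d4:-→d5:-→d6:-→d7:-→d8:H2→d9:-→d10:-→d11:-→d12:H1  best=H1
  - 202.112.0.0/12 clear@12
  + 202.112.0.0/12 (H3) depth=12
  + 202.112.224.0/20 (H2) depth=20
  ? 202.112.225.164  path d0:-→d1:-→d2:-→d3:-→d4:-→d5:-→d6:-→d7:-→d8:H2→d9:-→d10:-→d11:-→d12:H3→d13:-→d14:-→d15:-→d16:-→d17:-→d18:-→d19:-→d20:H2  best=H2
  ? 202.112.0.5  path d0:-→d1:-→d2:-→d3:-→d4:-→d5:-→d6:-→d7:-→d8:H2→d9:-→d10:-→d11:-→d12:H3→d13:-→d14:-→d15:-→d16:-  best=H3
  ? 202.0.1.103  path d0:-→d1:-→d2:-→d3:-→d4:-→d5:-→d6:-→d7:-→d8:H2→d9:-  best=H2
  + 87.0.0.0/8 (H2) depth=8
  + 202.112.230.144/28 (H2) depth=28
  + 87.0.0.0/8 (H3) depth=8
  + 14.93.224.0/20 (H0) depth=20
  + 87.219.71.0/25 (H0) depth=25
  ? 87.38.180.81  path d0:-→d1:-→d2:-→d3:-→d4:-→d5:-→d6:-→d7:-→d8:H3  best=H3
  + 14.93.0.0/16 (H0) depth=16
  ? 87.3.81.93  path d0:-→d1:-→d2:-→d3:-→d4:-→d5:-→d6:-→d7:-→d8:H3  best=H3
  + 87.192.0.0/10 (H1) depth=10
  ? 202.112.230.145  path d0:-→d1:-→d2:-→d3:-→d4:-→d5:-→d6:-→d7:-→d8:H2→d9:-→d10:-→d11:-→d12:H3→d13:-→d14:-→d15:-→d16:-→d17:-→d18:-→d19:-→d20:H2→d21:-→d22:-→d23:-→d24:-→d25:-→d26:-→d27:-→d28:H2  best=H2
  + 87.218.0.0/15 (H2) depth=15
  ? 202.0.99.105  path d0:-→d1:-→d2:-→d3:-→d4:-→d5:-→d6:-→d7:-→d8:H2→d9:-  best=H2
  + 202.112.230.144/28 (H1) depth=28
  + 97.124.2.70/32 (H1) depth=32
  + 202.112.230.144/29 (H2) depth=29
  + 14.93.239.240/28 (H0) depth=28

== LOOKUPS ==
["H2","H3","H3","no-route","H1","H2","H3","H2","H3","H3","H2","H2"]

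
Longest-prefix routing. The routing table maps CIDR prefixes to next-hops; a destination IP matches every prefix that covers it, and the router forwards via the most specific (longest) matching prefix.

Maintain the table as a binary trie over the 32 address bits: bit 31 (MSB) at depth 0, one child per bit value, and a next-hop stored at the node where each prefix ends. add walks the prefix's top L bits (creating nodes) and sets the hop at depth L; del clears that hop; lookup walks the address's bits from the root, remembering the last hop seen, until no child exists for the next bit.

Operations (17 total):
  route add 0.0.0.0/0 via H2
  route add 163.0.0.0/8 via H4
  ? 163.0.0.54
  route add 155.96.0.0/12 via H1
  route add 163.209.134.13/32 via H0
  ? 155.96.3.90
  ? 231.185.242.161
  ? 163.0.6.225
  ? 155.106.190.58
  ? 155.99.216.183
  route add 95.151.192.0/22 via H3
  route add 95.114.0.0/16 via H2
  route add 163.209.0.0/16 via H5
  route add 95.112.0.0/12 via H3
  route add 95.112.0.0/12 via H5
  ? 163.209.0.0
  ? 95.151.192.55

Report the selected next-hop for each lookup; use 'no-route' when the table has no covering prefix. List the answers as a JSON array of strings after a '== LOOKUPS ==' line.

Process each operation:
  add 0.0.0.0/0 -> H2 at depth 0
  add 163.0.0.0/8 -> H4 at depth 8
  lookup 163.0.0.54: bits 10100011 walk d0:H2→d1:-→d2:-→d3:-→d4:-→d5:-→d6:-→d7:-→d8:H4 -> H4
  add 155.96.0.0/12 -> H1 at depth 12
  add 163.209.134.13/32 -> H0 at depth 32
  lookup 155.96.3.90: bits 100110110110 walk d0:H2→d1:-→d2:-→d3:-→d4:-→d5:-→d6:-→d7:-→d8:-→d9:-→d10:-→d11:-→d12:H1 -> H1
  lookup 231.185.242.161: bits 1 walk d0:H2→d1:- -> H2
  lookup 163.0.6.225: bits 10100011 walk d0:H2→d1:-→d2:-→d3:-→d4:-→d5:-→d6:-→d7:-→d8:H4 -> H4
  lookup 155.106.190.58: bits 100110110110 walk d0:H2→d1:-→d2:-→d3:-→d4:-→d5:-→d6:-→d7:-→d8:-→d9:-→d10:-→d11:-→d12:H1 -> H1
  lookup 155.99.216.183: bits 100110110110 walk d0:H2→d1:-→d2:-→d3:-→d4:-→d5:-→d6:-→d7:-→d8:-→d9:-→d10:-→d11:-→d12:H1 -> H1
  add 95.151.192.0/22 -> H3 at depth 22
  add 95.114.0.0/16 -> H2 at depth 16
  add 163.209.0.0/16 -> H5 at depth 16
  add 95.112.0.0/12 -> H3 at depth 12
  add 95.112.0.0/12 -> H5 at depth 12
  lookup 163.209.0.0: bits 1010001111010001 walk d0:H2→d1:-→d2:-→d3:-→d4:-→d5:-→d6:-→d7:-→d8:H4→d9:-→d10:-→d11:-→d12:-→d13:-→d14:-→d15:-→d16:H5 -> H5
  lookup 95.151.192.55: bits 0101111110010111110000 walk d0:H2→d1:-→d2:-→d3:-→d4:-→d5:-→d6:-→d7:-→d8:-→d9:-→d10:-→d11:-→d12:-→d13:-→d14:-→d15:-→d16:-→d17:-→d18:-→d19:-→d20:-→d21:-→d22:H3 -> H3

== LOOKUPS ==
["H4","H1","H2","H4","H1","H1","H5","H3"]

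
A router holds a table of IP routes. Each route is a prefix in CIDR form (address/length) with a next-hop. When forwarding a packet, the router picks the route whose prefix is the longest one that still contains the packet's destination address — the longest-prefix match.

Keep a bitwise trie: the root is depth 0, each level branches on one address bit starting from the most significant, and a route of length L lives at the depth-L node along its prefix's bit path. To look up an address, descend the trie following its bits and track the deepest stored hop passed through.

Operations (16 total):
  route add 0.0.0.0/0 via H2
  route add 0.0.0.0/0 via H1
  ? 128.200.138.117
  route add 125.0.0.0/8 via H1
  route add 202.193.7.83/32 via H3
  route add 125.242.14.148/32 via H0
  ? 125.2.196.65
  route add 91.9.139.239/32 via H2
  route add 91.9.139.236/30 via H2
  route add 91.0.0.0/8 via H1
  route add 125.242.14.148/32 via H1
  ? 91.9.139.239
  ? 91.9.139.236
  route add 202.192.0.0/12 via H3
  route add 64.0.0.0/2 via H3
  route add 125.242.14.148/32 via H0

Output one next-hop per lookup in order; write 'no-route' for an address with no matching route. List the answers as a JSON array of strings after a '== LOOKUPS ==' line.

Trace:
  add 0.0.0.0/0 -> H2 at depth 0
  add 0.0.0.0/0 -> H1 at depth 0
  Q 128.200.138.117: descend ε ; hops seen [H1] ; pick H1
  add 125.0.0.0/8 -> H1 at depth 8
  add 202.193.7.83/32 -> H3 at depth 32
  add 125.242.14.148/32 -> H0 at depth 32
  Q 125.2.196.65: descend 01111101 ; hops seen [H1,H1] ; pick H1
  add 91.9.139.239/32 -> H2 at depth 32
  add 91.9.139.236/30 -> H2 at depth 30
  add 91.0.0.0/8 -> H1 at depth 8
  add 125.242.14.148/32 -> H1 at depth 32
  Q 91.9.139.239: descend 01011011000010011000101111101111 ; hops seen [H1,H1,H2,H2] ; pick H2
  Q 91.9.139.236: descend 010110110000100110001011111011 ; hops seen [H1,H1,H2] ; pick H2
  add 202.192.0.0/12 -> H3 at depth 12
  add 64.0.0.0/2 -> H3 at depth 2
  add 125.242.14.148/32 -> H0 at depth 32

== LOOKUPS ==
["H1","H1","H2","H2"]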